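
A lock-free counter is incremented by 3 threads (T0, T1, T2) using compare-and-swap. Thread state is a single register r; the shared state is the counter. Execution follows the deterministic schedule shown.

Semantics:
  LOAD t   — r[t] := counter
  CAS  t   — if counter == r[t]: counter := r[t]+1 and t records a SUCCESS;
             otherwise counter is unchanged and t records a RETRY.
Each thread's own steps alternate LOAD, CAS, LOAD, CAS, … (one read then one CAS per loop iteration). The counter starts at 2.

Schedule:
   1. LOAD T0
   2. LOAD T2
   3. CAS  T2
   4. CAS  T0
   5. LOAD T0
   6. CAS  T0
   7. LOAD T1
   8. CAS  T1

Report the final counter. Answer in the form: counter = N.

counter = 5

[1] T0.load  rd  (counter 2, T0.r 2)
[2] T2.load  rd  (counter 2, T2.r 2)
[3] T2.cas  hit  (counter 3, T2.r 2)
[4] T0.cas  miss  (counter 3, T0.r 2)
[5] T0.load  rd  (counter 3, T0.r 3)
[6] T0.cas  hit  (counter 4, T0.r 3)
[7] T1.load  rd  (counter 4, T1.r 4)
[8] T1.cas  hit  (counter 5, T1.r 4)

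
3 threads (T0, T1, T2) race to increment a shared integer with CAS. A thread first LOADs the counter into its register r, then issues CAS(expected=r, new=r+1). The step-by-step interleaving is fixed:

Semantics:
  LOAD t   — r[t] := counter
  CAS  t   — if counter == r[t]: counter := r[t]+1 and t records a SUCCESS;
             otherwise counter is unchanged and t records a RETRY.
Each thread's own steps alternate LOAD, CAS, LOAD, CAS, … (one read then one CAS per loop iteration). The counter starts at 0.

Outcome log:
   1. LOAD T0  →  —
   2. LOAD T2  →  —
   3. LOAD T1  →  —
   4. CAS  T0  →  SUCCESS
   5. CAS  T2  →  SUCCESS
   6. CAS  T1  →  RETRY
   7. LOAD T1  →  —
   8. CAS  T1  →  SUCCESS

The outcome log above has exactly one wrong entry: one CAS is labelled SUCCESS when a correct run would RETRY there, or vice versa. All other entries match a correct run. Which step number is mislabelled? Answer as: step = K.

step = 5

Correct run:
step 1: T0 LOAD ⇒ load; ctr=0 reg=0
step 2: T2 LOAD ⇒ load; ctr=0 reg=0
step 3: T1 LOAD ⇒ load; ctr=0 reg=0
step 4: T0 CAS ⇒ ok; ctr=1 reg=0
step 5: T2 CAS ⇒ retry; ctr=1 reg=0
step 6: T1 CAS ⇒ retry; ctr=1 reg=0
step 7: T1 LOAD ⇒ load; ctr=1 reg=1
step 8: T1 CAS ⇒ ok; ctr=2 reg=1
Mismatch at 5.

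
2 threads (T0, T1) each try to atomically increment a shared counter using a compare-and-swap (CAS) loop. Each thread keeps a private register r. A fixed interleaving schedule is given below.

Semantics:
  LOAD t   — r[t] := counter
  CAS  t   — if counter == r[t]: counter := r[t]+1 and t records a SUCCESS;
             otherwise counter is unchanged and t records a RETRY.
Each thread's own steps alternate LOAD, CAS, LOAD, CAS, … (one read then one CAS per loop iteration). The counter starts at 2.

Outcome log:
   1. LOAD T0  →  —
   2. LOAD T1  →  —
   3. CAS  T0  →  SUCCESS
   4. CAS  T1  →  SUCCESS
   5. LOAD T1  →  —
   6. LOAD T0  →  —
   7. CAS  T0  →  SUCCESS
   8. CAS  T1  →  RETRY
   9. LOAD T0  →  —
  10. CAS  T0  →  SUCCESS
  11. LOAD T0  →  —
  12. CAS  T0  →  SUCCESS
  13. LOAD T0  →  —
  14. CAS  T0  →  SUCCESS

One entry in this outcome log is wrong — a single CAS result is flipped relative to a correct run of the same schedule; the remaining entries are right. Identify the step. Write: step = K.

step = 4

Re-executing:
T0 LOAD — after: cnt=2, r=2 — load
T1 LOAD — after: cnt=2, r=2 — load
T0 CAS — after: cnt=3, r=2 — ok
T1 CAS — after: cnt=3, r=2 — retry
T1 LOAD — after: cnt=3, r=3 — load
T0 LOAD — after: cnt=3, r=3 — load
T0 CAS — after: cnt=4, r=3 — ok
T1 CAS — after: cnt=4, r=3 — retry
T0 LOAD — after: cnt=4, r=4 — load
T0 CAS — after: cnt=5, r=4 — ok
T0 LOAD — after: cnt=5, r=5 — load
T0 CAS — after: cnt=6, r=5 — ok
T0 LOAD — after: cnt=6, r=6 — load
T0 CAS — after: cnt=7, r=6 — ok
Mismatch at 4.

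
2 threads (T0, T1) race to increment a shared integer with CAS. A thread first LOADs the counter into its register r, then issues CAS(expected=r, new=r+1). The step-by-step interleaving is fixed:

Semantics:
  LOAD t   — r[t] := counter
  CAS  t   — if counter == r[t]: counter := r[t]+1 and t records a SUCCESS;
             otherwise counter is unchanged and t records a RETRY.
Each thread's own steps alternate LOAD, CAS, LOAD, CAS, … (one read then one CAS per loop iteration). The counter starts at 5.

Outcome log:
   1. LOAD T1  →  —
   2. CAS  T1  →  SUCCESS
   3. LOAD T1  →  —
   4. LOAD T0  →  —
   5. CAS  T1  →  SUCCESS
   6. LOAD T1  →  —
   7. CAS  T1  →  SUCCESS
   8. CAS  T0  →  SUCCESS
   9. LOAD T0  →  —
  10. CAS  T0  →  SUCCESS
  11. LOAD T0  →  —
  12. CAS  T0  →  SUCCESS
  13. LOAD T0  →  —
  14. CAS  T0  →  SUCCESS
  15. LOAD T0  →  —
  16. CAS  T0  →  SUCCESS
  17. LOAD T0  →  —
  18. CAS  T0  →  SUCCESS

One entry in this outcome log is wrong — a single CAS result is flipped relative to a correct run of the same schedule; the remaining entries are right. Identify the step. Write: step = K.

Re-executing:
#1 T1 reads 5
#2 T1 CAS(5→6) writes; counter now 6
#3 T1 reads 6
#4 T0 reads 6
#5 T1 CAS(6→7) writes; counter now 7
#6 T1 reads 7
#7 T1 CAS(7→8) writes; counter now 8
#8 T0 CAS(6→7) fails; counter now 8
#9 T0 reads 8
#10 T0 CAS(8→9) writes; counter now 9
#11 T0 reads 9
#12 T0 CAS(9→10) writes; counter now 10
#13 T0 reads 10
#14 T0 CAS(10→11) writes; counter now 11
#15 T0 reads 11
#16 T0 CAS(11→12) writes; counter now 12
#17 T0 reads 12
#18 T0 CAS(12→13) writes; counter now 13
Log disagrees first at step 8.

step = 8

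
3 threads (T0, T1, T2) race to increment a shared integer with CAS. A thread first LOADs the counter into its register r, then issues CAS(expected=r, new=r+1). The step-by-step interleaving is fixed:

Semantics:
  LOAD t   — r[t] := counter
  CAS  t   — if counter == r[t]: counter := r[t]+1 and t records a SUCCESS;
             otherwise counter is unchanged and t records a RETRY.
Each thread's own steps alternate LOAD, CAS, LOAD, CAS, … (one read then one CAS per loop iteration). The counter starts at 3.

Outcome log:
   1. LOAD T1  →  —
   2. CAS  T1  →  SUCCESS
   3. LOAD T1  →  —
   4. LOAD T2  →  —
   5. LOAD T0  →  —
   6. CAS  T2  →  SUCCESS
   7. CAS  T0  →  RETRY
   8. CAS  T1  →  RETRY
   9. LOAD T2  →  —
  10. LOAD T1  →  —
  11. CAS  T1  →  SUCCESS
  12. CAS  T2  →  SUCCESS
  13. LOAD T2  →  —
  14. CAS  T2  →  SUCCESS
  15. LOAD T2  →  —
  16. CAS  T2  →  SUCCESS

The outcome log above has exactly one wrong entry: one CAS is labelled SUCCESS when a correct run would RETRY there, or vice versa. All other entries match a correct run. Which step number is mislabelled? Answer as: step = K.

step = 12

Reference trace:
#1 T1 reads 3
#2 T1 CAS(3→4) writes; counter now 4
#3 T1 reads 4
#4 T2 reads 4
#5 T0 reads 4
#6 T2 CAS(4→5) writes; counter now 5
#7 T0 CAS(4→5) fails; counter now 5
#8 T1 CAS(4→5) fails; counter now 5
#9 T2 reads 5
#10 T1 reads 5
#11 T1 CAS(5→6) writes; counter now 6
#12 T2 CAS(5→6) fails; counter now 6
#13 T2 reads 6
#14 T2 CAS(6→7) writes; counter now 7
#15 T2 reads 7
#16 T2 CAS(7→8) writes; counter now 8
Mismatch at 12.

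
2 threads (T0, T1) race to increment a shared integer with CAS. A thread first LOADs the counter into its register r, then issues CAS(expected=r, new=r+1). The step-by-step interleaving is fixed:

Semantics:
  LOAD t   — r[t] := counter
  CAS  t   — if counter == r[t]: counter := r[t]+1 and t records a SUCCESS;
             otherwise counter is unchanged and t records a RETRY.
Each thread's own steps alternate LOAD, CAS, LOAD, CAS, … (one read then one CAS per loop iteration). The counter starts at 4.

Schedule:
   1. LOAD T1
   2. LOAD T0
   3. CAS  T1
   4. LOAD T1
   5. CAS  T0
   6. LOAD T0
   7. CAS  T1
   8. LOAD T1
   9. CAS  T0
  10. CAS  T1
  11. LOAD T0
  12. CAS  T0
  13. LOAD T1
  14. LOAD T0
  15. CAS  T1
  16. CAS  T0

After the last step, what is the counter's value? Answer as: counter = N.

counter = 9

1. LOAD T1 → mem=4 r[T1]=4 [LOAD]
2. LOAD T0 → mem=4 r[T0]=4 [LOAD]
3. CAS T1 → mem=5 r[T1]=4 [OK]
4. LOAD T1 → mem=5 r[T1]=5 [LOAD]
5. CAS T0 → mem=5 r[T0]=4 [RETRY]
6. LOAD T0 → mem=5 r[T0]=5 [LOAD]
7. CAS T1 → mem=6 r[T1]=5 [OK]
8. LOAD T1 → mem=6 r[T1]=6 [LOAD]
9. CAS T0 → mem=6 r[T0]=5 [RETRY]
10. CAS T1 → mem=7 r[T1]=6 [OK]
11. LOAD T0 → mem=7 r[T0]=7 [LOAD]
12. CAS T0 → mem=8 r[T0]=7 [OK]
13. LOAD T1 → mem=8 r[T1]=8 [LOAD]
14. LOAD T0 → mem=8 r[T0]=8 [LOAD]
15. CAS T1 → mem=9 r[T1]=8 [OK]
16. CAS T0 → mem=9 r[T0]=8 [RETRY]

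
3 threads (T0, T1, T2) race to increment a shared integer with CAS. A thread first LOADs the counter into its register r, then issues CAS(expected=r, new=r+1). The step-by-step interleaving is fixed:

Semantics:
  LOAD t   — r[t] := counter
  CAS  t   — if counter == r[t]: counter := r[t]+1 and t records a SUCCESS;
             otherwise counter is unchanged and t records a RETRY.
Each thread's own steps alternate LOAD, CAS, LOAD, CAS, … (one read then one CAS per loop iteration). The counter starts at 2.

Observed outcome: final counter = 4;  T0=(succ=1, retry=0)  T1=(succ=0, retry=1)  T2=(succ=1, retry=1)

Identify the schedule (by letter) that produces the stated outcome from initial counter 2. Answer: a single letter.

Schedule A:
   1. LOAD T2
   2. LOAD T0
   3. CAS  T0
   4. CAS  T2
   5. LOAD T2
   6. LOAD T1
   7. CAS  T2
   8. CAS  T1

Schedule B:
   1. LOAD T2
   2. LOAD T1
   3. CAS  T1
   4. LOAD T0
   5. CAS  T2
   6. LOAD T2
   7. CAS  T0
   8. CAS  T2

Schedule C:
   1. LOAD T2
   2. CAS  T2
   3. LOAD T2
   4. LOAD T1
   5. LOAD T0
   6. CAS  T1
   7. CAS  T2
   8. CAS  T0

A

Tracing schedule A:
1. LOAD T2 → mem=2 r[T2]=2 [LOAD]
2. LOAD T0 → mem=2 r[T0]=2 [LOAD]
3. CAS T0 → mem=3 r[T0]=2 [OK]
4. CAS T2 → mem=3 r[T2]=2 [RETRY]
5. LOAD T2 → mem=3 r[T2]=3 [LOAD]
6. LOAD T1 → mem=3 r[T1]=3 [LOAD]
7. CAS T2 → mem=4 r[T2]=3 [OK]
8. CAS T1 → mem=4 r[T1]=3 [RETRY]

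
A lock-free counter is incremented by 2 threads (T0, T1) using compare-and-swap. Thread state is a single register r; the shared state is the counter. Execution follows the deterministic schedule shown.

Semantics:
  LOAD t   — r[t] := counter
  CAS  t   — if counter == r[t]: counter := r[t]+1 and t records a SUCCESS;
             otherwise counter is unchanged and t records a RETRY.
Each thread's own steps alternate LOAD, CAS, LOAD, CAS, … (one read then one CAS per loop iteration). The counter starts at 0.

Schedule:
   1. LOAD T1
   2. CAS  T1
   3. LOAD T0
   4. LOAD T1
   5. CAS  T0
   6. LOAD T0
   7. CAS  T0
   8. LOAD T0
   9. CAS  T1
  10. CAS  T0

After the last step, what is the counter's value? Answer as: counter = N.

[1] T1.load  rd  (counter 0, T1.r 0)
[2] T1.cas  hit  (counter 1, T1.r 0)
[3] T0.load  rd  (counter 1, T0.r 1)
[4] T1.load  rd  (counter 1, T1.r 1)
[5] T0.cas  hit  (counter 2, T0.r 1)
[6] T0.load  rd  (counter 2, T0.r 2)
[7] T0.cas  hit  (counter 3, T0.r 2)
[8] T0.load  rd  (counter 3, T0.r 3)
[9] T1.cas  miss  (counter 3, T1.r 1)
[10] T0.cas  hit  (counter 4, T0.r 3)

counter = 4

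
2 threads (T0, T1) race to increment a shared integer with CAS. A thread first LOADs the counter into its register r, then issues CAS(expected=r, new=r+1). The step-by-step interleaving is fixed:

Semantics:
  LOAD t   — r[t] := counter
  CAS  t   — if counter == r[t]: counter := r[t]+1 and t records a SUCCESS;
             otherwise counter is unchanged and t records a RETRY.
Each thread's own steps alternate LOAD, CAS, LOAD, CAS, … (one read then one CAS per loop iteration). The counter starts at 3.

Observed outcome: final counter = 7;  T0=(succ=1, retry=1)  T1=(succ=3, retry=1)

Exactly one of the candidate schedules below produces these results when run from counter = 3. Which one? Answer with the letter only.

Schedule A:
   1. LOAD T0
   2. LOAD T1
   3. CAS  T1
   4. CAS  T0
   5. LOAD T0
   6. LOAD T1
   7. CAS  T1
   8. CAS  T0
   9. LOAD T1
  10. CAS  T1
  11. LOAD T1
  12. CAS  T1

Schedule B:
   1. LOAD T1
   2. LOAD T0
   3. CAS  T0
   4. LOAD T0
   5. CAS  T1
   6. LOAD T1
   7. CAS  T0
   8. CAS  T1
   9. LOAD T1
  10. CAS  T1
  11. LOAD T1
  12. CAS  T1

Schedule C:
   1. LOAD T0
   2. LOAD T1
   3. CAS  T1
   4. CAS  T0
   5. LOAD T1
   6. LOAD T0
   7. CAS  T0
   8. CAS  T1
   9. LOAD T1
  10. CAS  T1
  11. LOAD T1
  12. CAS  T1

C

Run C:
T0 LOAD — after: cnt=3, r=3 — load
T1 LOAD — after: cnt=3, r=3 — load
T1 CAS — after: cnt=4, r=3 — ok
T0 CAS — after: cnt=4, r=3 — retry
T1 LOAD — after: cnt=4, r=4 — load
T0 LOAD — after: cnt=4, r=4 — load
T0 CAS — after: cnt=5, r=4 — ok
T1 CAS — after: cnt=5, r=4 — retry
T1 LOAD — after: cnt=5, r=5 — load
T1 CAS — after: cnt=6, r=5 — ok
T1 LOAD — after: cnt=6, r=6 — load
T1 CAS — after: cnt=7, r=6 — ok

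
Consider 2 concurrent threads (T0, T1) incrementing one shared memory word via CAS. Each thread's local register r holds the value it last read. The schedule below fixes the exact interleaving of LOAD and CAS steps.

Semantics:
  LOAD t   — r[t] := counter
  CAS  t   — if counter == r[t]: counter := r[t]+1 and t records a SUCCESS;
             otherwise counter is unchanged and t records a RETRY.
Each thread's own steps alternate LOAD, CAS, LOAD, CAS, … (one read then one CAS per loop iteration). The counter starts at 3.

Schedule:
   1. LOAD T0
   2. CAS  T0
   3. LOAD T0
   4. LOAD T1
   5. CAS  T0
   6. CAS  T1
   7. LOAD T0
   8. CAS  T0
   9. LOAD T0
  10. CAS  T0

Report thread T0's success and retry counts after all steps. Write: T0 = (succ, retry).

T0 LOAD — after: cnt=3, r=3 — load
T0 CAS — after: cnt=4, r=3 — ok
T0 LOAD — after: cnt=4, r=4 — load
T1 LOAD — after: cnt=4, r=4 — load
T0 CAS — after: cnt=5, r=4 — ok
T1 CAS — after: cnt=5, r=4 — retry
T0 LOAD — after: cnt=5, r=5 — load
T0 CAS — after: cnt=6, r=5 — ok
T0 LOAD — after: cnt=6, r=6 — load
T0 CAS — after: cnt=7, r=6 — ok

T0 = (4, 0)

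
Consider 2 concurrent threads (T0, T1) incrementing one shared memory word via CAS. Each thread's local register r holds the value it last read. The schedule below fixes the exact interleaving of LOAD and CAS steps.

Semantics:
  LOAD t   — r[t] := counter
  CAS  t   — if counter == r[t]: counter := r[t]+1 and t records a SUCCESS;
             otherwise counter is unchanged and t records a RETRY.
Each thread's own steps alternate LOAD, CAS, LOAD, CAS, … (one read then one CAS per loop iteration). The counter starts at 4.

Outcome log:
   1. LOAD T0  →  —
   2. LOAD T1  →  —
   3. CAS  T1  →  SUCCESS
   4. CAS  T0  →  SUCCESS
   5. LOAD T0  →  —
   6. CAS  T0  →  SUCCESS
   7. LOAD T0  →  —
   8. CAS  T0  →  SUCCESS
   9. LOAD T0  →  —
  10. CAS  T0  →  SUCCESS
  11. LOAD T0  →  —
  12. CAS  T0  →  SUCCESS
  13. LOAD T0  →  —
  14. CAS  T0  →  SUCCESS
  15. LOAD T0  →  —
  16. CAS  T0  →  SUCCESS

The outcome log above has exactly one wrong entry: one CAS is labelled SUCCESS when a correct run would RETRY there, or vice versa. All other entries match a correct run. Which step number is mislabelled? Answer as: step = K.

Correct run:
#1 T0 reads 4
#2 T1 reads 4
#3 T1 CAS(4→5) writes; counter now 5
#4 T0 CAS(4→5) fails; counter now 5
#5 T0 reads 5
#6 T0 CAS(5→6) writes; counter now 6
#7 T0 reads 6
#8 T0 CAS(6→7) writes; counter now 7
#9 T0 reads 7
#10 T0 CAS(7→8) writes; counter now 8
#11 T0 reads 8
#12 T0 CAS(8→9) writes; counter now 9
#13 T0 reads 9
#14 T0 CAS(9→10) writes; counter now 10
#15 T0 reads 10
#16 T0 CAS(10→11) writes; counter now 11
Log disagrees first at step 4.

step = 4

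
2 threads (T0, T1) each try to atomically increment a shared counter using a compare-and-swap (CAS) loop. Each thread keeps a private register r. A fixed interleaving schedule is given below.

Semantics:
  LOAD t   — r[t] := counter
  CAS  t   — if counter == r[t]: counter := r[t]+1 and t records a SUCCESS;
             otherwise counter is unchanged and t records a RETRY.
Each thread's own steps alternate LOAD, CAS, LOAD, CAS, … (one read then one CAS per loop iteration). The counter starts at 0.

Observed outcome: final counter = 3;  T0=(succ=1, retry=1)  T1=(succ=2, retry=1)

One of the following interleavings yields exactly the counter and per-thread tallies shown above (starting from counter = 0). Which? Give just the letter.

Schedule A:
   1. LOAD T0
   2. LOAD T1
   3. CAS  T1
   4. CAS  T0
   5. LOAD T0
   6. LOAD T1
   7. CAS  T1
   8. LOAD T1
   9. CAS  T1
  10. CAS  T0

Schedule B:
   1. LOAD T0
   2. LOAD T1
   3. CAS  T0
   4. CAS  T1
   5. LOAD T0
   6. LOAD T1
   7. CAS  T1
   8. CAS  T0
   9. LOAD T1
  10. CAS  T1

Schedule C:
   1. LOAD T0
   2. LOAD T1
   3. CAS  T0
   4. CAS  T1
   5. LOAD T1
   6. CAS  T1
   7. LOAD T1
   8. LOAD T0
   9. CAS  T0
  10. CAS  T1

B

Run B:
1. LOAD T0 → mem=0 r[T0]=0 [LOAD]
2. LOAD T1 → mem=0 r[T1]=0 [LOAD]
3. CAS T0 → mem=1 r[T0]=0 [OK]
4. CAS T1 → mem=1 r[T1]=0 [RETRY]
5. LOAD T0 → mem=1 r[T0]=1 [LOAD]
6. LOAD T1 → mem=1 r[T1]=1 [LOAD]
7. CAS T1 → mem=2 r[T1]=1 [OK]
8. CAS T0 → mem=2 r[T0]=1 [RETRY]
9. LOAD T1 → mem=2 r[T1]=2 [LOAD]
10. CAS T1 → mem=3 r[T1]=2 [OK]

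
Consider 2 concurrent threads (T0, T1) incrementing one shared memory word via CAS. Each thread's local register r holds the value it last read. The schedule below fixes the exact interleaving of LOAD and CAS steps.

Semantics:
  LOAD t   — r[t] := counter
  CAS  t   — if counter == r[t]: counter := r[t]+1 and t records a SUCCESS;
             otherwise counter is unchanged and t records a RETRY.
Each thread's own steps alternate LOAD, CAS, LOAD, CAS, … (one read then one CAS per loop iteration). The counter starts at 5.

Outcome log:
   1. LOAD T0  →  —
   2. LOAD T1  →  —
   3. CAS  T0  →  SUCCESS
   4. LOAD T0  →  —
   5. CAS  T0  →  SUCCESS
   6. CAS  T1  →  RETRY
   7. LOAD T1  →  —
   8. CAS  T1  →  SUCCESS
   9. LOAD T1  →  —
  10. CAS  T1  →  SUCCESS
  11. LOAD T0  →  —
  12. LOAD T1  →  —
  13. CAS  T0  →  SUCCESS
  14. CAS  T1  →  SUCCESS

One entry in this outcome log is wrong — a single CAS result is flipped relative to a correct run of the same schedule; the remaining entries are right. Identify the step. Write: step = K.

step = 14

Correct run:
[1] T0.load  rd  (counter 5, T0.r 5)
[2] T1.load  rd  (counter 5, T1.r 5)
[3] T0.cas  hit  (counter 6, T0.r 5)
[4] T0.load  rd  (counter 6, T0.r 6)
[5] T0.cas  hit  (counter 7, T0.r 6)
[6] T1.cas  miss  (counter 7, T1.r 5)
[7] T1.load  rd  (counter 7, T1.r 7)
[8] T1.cas  hit  (counter 8, T1.r 7)
[9] T1.load  rd  (counter 8, T1.r 8)
[10] T1.cas  hit  (counter 9, T1.r 8)
[11] T0.load  rd  (counter 9, T0.r 9)
[12] T1.load  rd  (counter 9, T1.r 9)
[13] T0.cas  hit  (counter 10, T0.r 9)
[14] T1.cas  miss  (counter 10, T1.r 9)
Flip is step 14.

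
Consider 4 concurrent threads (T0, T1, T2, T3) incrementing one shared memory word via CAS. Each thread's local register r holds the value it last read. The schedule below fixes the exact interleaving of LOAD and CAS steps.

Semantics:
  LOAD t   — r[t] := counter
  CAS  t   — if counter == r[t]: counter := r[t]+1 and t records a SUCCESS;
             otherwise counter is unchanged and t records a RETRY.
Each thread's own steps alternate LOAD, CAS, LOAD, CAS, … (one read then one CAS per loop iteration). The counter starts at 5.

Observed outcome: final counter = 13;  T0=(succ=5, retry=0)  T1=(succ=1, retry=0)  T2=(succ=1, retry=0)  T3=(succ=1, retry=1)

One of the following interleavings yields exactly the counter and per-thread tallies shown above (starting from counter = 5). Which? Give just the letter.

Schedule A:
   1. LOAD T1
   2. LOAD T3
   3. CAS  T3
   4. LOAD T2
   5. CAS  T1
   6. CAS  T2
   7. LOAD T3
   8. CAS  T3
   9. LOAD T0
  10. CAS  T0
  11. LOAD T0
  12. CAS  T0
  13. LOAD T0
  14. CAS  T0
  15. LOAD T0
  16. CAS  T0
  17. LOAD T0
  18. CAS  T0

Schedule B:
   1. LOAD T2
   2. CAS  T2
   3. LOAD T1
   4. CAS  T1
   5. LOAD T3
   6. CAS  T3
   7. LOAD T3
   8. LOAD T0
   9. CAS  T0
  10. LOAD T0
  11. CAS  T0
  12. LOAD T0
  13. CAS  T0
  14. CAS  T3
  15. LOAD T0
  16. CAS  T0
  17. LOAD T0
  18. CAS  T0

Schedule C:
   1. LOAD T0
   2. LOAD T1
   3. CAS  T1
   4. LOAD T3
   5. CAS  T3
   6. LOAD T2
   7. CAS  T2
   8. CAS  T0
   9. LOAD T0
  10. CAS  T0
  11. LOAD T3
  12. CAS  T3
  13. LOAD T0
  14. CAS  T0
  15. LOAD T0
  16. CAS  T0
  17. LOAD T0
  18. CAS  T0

B

Simulating candidate B:
1. LOAD T2 → mem=5 r[T2]=5 [LOAD]
2. CAS T2 → mem=6 r[T2]=5 [OK]
3. LOAD T1 → mem=6 r[T1]=6 [LOAD]
4. CAS T1 → mem=7 r[T1]=6 [OK]
5. LOAD T3 → mem=7 r[T3]=7 [LOAD]
6. CAS T3 → mem=8 r[T3]=7 [OK]
7. LOAD T3 → mem=8 r[T3]=8 [LOAD]
8. LOAD T0 → mem=8 r[T0]=8 [LOAD]
9. CAS T0 → mem=9 r[T0]=8 [OK]
10. LOAD T0 → mem=9 r[T0]=9 [LOAD]
11. CAS T0 → mem=10 r[T0]=9 [OK]
12. LOAD T0 → mem=10 r[T0]=10 [LOAD]
13. CAS T0 → mem=11 r[T0]=10 [OK]
14. CAS T3 → mem=11 r[T3]=8 [RETRY]
15. LOAD T0 → mem=11 r[T0]=11 [LOAD]
16. CAS T0 → mem=12 r[T0]=11 [OK]
17. LOAD T0 → mem=12 r[T0]=12 [LOAD]
18. CAS T0 → mem=13 r[T0]=12 [OK]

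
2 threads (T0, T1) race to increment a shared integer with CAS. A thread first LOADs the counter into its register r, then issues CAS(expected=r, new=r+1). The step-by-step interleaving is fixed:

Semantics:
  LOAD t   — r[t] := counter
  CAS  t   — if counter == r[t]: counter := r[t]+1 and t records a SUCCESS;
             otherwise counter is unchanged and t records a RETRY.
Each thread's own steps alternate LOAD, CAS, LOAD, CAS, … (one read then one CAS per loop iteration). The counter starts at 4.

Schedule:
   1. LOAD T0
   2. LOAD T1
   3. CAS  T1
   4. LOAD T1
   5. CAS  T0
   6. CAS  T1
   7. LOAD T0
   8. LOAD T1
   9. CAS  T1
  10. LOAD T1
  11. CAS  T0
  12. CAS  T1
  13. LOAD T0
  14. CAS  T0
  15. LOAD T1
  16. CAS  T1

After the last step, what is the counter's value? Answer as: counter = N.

counter = 10

step 1: T0 LOAD ⇒ load; ctr=4 reg=4
step 2: T1 LOAD ⇒ load; ctr=4 reg=4
step 3: T1 CAS ⇒ ok; ctr=5 reg=4
step 4: T1 LOAD ⇒ load; ctr=5 reg=5
step 5: T0 CAS ⇒ retry; ctr=5 reg=4
step 6: T1 CAS ⇒ ok; ctr=6 reg=5
step 7: T0 LOAD ⇒ load; ctr=6 reg=6
step 8: T1 LOAD ⇒ load; ctr=6 reg=6
step 9: T1 CAS ⇒ ok; ctr=7 reg=6
step 10: T1 LOAD ⇒ load; ctr=7 reg=7
step 11: T0 CAS ⇒ retry; ctr=7 reg=6
step 12: T1 CAS ⇒ ok; ctr=8 reg=7
step 13: T0 LOAD ⇒ load; ctr=8 reg=8
step 14: T0 CAS ⇒ ok; ctr=9 reg=8
step 15: T1 LOAD ⇒ load; ctr=9 reg=9
step 16: T1 CAS ⇒ ok; ctr=10 reg=9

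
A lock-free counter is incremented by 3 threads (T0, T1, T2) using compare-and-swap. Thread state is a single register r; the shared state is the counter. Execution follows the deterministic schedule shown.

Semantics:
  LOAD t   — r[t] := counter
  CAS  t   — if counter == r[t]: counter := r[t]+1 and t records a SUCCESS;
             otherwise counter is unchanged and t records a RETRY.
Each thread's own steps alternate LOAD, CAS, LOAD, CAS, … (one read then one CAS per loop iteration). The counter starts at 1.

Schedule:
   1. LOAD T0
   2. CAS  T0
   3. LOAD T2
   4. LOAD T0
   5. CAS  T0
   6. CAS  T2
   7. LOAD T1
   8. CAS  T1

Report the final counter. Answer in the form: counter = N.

step 1: T0 LOAD ⇒ load; ctr=1 reg=1
step 2: T0 CAS ⇒ ok; ctr=2 reg=1
step 3: T2 LOAD ⇒ load; ctr=2 reg=2
step 4: T0 LOAD ⇒ load; ctr=2 reg=2
step 5: T0 CAS ⇒ ok; ctr=3 reg=2
step 6: T2 CAS ⇒ retry; ctr=3 reg=2
step 7: T1 LOAD ⇒ load; ctr=3 reg=3
step 8: T1 CAS ⇒ ok; ctr=4 reg=3

counter = 4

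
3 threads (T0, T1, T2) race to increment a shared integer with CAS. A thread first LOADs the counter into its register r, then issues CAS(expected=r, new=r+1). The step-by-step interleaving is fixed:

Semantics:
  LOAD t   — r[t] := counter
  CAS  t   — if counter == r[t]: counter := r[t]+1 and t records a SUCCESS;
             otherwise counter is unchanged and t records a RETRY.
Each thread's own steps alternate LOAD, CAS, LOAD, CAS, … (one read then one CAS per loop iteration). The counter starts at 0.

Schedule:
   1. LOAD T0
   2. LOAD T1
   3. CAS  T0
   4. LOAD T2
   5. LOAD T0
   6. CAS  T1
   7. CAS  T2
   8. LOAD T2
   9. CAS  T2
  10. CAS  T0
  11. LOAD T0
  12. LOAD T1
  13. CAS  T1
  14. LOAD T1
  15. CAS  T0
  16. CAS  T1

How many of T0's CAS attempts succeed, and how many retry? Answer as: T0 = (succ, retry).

T0 = (1, 2)

1. LOAD T0 → mem=0 r[T0]=0 [LOAD]
2. LOAD T1 → mem=0 r[T1]=0 [LOAD]
3. CAS T0 → mem=1 r[T0]=0 [OK]
4. LOAD T2 → mem=1 r[T2]=1 [LOAD]
5. LOAD T0 → mem=1 r[T0]=1 [LOAD]
6. CAS T1 → mem=1 r[T1]=0 [RETRY]
7. CAS T2 → mem=2 r[T2]=1 [OK]
8. LOAD T2 → mem=2 r[T2]=2 [LOAD]
9. CAS T2 → mem=3 r[T2]=2 [OK]
10. CAS T0 → mem=3 r[T0]=1 [RETRY]
11. LOAD T0 → mem=3 r[T0]=3 [LOAD]
12. LOAD T1 → mem=3 r[T1]=3 [LOAD]
13. CAS T1 → mem=4 r[T1]=3 [OK]
14. LOAD T1 → mem=4 r[T1]=4 [LOAD]
15. CAS T0 → mem=4 r[T0]=3 [RETRY]
16. CAS T1 → mem=5 r[T1]=4 [OK]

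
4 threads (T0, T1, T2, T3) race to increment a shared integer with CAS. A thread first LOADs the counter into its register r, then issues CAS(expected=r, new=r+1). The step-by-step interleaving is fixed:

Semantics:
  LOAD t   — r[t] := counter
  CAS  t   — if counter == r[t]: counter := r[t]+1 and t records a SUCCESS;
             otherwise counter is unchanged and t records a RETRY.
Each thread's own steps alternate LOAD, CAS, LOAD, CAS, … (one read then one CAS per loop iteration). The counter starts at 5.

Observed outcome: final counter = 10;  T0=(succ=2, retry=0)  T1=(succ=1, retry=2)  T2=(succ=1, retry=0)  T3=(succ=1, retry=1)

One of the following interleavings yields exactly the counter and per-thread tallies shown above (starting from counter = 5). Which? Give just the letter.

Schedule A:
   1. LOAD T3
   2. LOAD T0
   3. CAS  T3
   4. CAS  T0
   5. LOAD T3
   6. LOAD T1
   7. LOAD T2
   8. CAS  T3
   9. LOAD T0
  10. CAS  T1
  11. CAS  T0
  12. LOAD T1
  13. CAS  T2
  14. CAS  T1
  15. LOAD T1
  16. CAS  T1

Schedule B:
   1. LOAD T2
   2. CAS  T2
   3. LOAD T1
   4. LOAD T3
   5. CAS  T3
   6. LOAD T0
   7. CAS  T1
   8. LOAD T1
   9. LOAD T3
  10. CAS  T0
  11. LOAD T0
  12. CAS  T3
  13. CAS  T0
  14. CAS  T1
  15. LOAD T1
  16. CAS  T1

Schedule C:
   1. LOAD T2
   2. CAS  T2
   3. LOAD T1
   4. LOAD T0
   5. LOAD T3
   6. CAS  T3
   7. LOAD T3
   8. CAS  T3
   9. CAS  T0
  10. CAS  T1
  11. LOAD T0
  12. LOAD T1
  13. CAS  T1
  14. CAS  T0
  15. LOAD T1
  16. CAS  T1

Tracing schedule B:
   1) LOAD T2:  M=5  r_T2=5
   2) CAS  T2:  M=6  r_T2=5 ✓
   3) LOAD T1:  M=6  r_T1=6
   4) LOAD T3:  M=6  r_T3=6
   5) CAS  T3:  M=7  r_T3=6 ✓
   6) LOAD T0:  M=7  r_T0=7
   7) CAS  T1:  M=7  r_T1=6 ✗
   8) LOAD T1:  M=7  r_T1=7
   9) LOAD T3:  M=7  r_T3=7
  10) CAS  T0:  M=8  r_T0=7 ✓
  11) LOAD T0:  M=8  r_T0=8
  12) CAS  T3:  M=8  r_T3=7 ✗
  13) CAS  T0:  M=9  r_T0=8 ✓
  14) CAS  T1:  M=9  r_T1=7 ✗
  15) LOAD T1:  M=9  r_T1=9
  16) CAS  T1:  M=10  r_T1=9 ✓

B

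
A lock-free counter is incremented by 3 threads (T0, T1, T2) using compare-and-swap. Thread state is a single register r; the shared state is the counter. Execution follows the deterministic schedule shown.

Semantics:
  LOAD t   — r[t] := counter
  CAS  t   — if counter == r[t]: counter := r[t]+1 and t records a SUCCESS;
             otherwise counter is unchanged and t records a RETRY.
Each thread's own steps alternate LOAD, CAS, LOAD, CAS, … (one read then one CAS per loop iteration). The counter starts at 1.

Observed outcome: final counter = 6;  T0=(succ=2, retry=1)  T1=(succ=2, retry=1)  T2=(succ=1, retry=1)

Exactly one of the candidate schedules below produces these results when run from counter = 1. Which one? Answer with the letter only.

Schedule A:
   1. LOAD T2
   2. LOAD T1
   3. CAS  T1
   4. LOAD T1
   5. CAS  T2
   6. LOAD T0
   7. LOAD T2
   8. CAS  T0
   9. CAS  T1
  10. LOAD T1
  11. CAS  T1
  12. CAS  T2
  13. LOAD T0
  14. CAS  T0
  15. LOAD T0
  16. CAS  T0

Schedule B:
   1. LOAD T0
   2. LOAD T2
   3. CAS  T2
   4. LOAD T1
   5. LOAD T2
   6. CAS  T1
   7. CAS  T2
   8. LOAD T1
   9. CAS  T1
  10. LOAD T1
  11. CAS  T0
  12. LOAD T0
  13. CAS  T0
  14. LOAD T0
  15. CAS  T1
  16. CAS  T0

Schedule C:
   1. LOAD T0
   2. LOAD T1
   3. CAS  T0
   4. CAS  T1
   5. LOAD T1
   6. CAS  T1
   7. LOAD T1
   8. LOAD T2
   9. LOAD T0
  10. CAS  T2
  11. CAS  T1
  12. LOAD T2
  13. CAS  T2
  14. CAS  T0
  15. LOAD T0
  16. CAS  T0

Tracing schedule B:
1. LOAD T0 → mem=1 r[T0]=1 [LOAD]
2. LOAD T2 → mem=1 r[T2]=1 [LOAD]
3. CAS T2 → mem=2 r[T2]=1 [OK]
4. LOAD T1 → mem=2 r[T1]=2 [LOAD]
5. LOAD T2 → mem=2 r[T2]=2 [LOAD]
6. CAS T1 → mem=3 r[T1]=2 [OK]
7. CAS T2 → mem=3 r[T2]=2 [RETRY]
8. LOAD T1 → mem=3 r[T1]=3 [LOAD]
9. CAS T1 → mem=4 r[T1]=3 [OK]
10. LOAD T1 → mem=4 r[T1]=4 [LOAD]
11. CAS T0 → mem=4 r[T0]=1 [RETRY]
12. LOAD T0 → mem=4 r[T0]=4 [LOAD]
13. CAS T0 → mem=5 r[T0]=4 [OK]
14. LOAD T0 → mem=5 r[T0]=5 [LOAD]
15. CAS T1 → mem=5 r[T1]=4 [RETRY]
16. CAS T0 → mem=6 r[T0]=5 [OK]

B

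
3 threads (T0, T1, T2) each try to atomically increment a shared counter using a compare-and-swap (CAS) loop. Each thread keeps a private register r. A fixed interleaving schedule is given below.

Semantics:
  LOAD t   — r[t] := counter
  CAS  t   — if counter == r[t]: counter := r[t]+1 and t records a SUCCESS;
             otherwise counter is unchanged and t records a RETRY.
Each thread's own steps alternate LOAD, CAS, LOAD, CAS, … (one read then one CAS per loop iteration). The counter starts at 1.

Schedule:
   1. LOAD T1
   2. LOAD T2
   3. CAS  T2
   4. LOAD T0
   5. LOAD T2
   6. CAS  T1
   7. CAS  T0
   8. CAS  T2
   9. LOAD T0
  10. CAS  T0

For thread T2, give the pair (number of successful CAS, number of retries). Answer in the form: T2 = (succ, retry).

T2 = (1, 1)

   1) LOAD T1:  M=1  r_T1=1
   2) LOAD T2:  M=1  r_T2=1
   3) CAS  T2:  M=2  r_T2=1 ✓
   4) LOAD T0:  M=2  r_T0=2
   5) LOAD T2:  M=2  r_T2=2
   6) CAS  T1:  M=2  r_T1=1 ✗
   7) CAS  T0:  M=3  r_T0=2 ✓
   8) CAS  T2:  M=3  r_T2=2 ✗
   9) LOAD T0:  M=3  r_T0=3
  10) CAS  T0:  M=4  r_T0=3 ✓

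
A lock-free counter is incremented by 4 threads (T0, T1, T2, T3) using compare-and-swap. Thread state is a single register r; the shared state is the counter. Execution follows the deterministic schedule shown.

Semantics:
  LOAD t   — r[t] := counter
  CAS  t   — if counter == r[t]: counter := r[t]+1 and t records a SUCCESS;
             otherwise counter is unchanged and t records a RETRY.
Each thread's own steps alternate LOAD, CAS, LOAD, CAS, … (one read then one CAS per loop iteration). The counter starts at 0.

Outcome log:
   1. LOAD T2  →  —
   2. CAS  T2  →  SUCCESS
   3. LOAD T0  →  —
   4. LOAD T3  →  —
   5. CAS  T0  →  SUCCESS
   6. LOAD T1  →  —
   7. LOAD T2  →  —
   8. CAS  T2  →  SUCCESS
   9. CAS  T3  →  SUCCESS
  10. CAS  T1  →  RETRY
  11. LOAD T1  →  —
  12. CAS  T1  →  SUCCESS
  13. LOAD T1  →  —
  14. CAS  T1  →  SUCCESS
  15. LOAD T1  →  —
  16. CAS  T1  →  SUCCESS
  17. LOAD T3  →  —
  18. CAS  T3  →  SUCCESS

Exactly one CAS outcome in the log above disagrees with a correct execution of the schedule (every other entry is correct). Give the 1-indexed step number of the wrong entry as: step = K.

step = 9

Correct run:
   1) LOAD T2:  M=0  r_T2=0
   2) CAS  T2:  M=1  r_T2=0 ✓
   3) LOAD T0:  M=1  r_T0=1
   4) LOAD T3:  M=1  r_T3=1
   5) CAS  T0:  M=2  r_T0=1 ✓
   6) LOAD T1:  M=2  r_T1=2
   7) LOAD T2:  M=2  r_T2=2
   8) CAS  T2:  M=3  r_T2=2 ✓
   9) CAS  T3:  M=3  r_T3=1 ✗
  10) CAS  T1:  M=3  r_T1=2 ✗
  11) LOAD T1:  M=3  r_T1=3
  12) CAS  T1:  M=4  r_T1=3 ✓
  13) LOAD T1:  M=4  r_T1=4
  14) CAS  T1:  M=5  r_T1=4 ✓
  15) LOAD T1:  M=5  r_T1=5
  16) CAS  T1:  M=6  r_T1=5 ✓
  17) LOAD T3:  M=6  r_T3=6
  18) CAS  T3:  M=7  r_T3=6 ✓
Log disagrees first at step 9.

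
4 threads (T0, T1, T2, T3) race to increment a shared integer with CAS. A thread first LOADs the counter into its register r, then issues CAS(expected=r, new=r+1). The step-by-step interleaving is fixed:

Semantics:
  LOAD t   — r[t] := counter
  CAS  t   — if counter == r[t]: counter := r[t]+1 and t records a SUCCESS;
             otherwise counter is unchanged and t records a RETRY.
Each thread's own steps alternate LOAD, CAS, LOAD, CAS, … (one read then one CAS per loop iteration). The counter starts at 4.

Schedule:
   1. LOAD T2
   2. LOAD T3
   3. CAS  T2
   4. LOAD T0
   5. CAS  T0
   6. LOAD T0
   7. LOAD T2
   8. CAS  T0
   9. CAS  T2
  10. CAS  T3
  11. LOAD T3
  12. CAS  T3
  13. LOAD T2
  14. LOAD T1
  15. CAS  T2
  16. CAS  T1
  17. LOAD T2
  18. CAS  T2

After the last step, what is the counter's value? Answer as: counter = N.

#1 T2 reads 4
#2 T3 reads 4
#3 T2 CAS(4→5) writes; counter now 5
#4 T0 reads 5
#5 T0 CAS(5→6) writes; counter now 6
#6 T0 reads 6
#7 T2 reads 6
#8 T0 CAS(6→7) writes; counter now 7
#9 T2 CAS(6→7) fails; counter now 7
#10 T3 CAS(4→5) fails; counter now 7
#11 T3 reads 7
#12 T3 CAS(7→8) writes; counter now 8
#13 T2 reads 8
#14 T1 reads 8
#15 T2 CAS(8→9) writes; counter now 9
#16 T1 CAS(8→9) fails; counter now 9
#17 T2 reads 9
#18 T2 CAS(9→10) writes; counter now 10

counter = 10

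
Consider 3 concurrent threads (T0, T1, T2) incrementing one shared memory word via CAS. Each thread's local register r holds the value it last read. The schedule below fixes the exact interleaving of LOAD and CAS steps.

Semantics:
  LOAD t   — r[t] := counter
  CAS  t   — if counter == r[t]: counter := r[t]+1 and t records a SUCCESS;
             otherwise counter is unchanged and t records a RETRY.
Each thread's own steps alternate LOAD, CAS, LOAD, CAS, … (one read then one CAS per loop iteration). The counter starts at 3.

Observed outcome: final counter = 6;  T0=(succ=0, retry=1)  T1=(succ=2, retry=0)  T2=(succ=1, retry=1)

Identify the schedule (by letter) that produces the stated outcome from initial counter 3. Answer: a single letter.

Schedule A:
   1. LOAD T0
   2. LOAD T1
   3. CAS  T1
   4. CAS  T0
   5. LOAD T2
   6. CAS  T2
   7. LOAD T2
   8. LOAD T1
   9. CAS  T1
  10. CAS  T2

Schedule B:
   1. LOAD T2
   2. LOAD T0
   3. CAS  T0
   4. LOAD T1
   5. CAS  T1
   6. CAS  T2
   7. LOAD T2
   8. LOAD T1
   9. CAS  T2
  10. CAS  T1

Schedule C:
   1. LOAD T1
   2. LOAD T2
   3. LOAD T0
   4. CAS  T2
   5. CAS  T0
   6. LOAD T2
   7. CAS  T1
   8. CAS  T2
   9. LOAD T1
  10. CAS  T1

A

Simulating candidate A:
#1 T0 reads 3
#2 T1 reads 3
#3 T1 CAS(3→4) writes; counter now 4
#4 T0 CAS(3→4) fails; counter now 4
#5 T2 reads 4
#6 T2 CAS(4→5) writes; counter now 5
#7 T2 reads 5
#8 T1 reads 5
#9 T1 CAS(5→6) writes; counter now 6
#10 T2 CAS(5→6) fails; counter now 6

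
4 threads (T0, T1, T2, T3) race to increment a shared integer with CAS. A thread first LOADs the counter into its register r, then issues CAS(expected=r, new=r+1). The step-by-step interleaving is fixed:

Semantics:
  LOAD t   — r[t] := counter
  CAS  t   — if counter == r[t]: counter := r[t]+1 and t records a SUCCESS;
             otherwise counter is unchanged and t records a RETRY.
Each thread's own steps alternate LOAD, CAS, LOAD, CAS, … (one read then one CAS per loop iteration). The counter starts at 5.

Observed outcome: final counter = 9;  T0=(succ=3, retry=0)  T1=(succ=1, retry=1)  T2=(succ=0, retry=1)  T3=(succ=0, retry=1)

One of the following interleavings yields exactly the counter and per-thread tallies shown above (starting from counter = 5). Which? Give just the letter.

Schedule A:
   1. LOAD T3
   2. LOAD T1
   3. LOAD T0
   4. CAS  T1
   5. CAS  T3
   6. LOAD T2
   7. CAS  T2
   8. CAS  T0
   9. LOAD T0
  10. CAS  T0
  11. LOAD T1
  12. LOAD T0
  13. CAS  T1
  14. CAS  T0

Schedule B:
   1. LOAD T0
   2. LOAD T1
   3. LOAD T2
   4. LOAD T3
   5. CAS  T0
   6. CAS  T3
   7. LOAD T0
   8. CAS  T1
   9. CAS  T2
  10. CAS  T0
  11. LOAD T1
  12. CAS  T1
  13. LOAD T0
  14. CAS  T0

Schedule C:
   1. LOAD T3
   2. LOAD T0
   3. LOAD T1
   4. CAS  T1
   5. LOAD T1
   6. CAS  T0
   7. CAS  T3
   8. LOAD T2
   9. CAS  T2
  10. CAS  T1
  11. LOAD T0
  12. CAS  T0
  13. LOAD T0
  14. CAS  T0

Simulating candidate B:
1. LOAD T0 → mem=5 r[T0]=5 [LOAD]
2. LOAD T1 → mem=5 r[T1]=5 [LOAD]
3. LOAD T2 → mem=5 r[T2]=5 [LOAD]
4. LOAD T3 → mem=5 r[T3]=5 [LOAD]
5. CAS T0 → mem=6 r[T0]=5 [OK]
6. CAS T3 → mem=6 r[T3]=5 [RETRY]
7. LOAD T0 → mem=6 r[T0]=6 [LOAD]
8. CAS T1 → mem=6 r[T1]=5 [RETRY]
9. CAS T2 → mem=6 r[T2]=5 [RETRY]
10. CAS T0 → mem=7 r[T0]=6 [OK]
11. LOAD T1 → mem=7 r[T1]=7 [LOAD]
12. CAS T1 → mem=8 r[T1]=7 [OK]
13. LOAD T0 → mem=8 r[T0]=8 [LOAD]
14. CAS T0 → mem=9 r[T0]=8 [OK]

B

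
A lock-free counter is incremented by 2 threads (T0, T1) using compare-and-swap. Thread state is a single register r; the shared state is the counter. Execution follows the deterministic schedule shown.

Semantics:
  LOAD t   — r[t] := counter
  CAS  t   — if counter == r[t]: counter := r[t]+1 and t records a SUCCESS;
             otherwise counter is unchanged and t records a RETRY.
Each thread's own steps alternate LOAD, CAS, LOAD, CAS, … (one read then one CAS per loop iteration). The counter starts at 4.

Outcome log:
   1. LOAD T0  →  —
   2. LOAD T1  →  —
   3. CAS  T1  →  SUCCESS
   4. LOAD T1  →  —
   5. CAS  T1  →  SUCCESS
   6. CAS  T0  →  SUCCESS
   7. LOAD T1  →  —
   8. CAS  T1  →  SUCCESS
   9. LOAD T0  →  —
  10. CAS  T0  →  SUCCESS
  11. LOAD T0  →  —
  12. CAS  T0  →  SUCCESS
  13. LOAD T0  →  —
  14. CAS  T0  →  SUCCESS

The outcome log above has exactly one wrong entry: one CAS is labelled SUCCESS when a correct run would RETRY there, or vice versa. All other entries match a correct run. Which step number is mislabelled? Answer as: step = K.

step = 6

Reference trace:
[1] T0.load  rd  (counter 4, T0.r 4)
[2] T1.load  rd  (counter 4, T1.r 4)
[3] T1.cas  hit  (counter 5, T1.r 4)
[4] T1.load  rd  (counter 5, T1.r 5)
[5] T1.cas  hit  (counter 6, T1.r 5)
[6] T0.cas  miss  (counter 6, T0.r 4)
[7] T1.load  rd  (counter 6, T1.r 6)
[8] T1.cas  hit  (counter 7, T1.r 6)
[9] T0.load  rd  (counter 7, T0.r 7)
[10] T0.cas  hit  (counter 8, T0.r 7)
[11] T0.load  rd  (counter 8, T0.r 8)
[12] T0.cas  hit  (counter 9, T0.r 8)
[13] T0.load  rd  (counter 9, T0.r 9)
[14] T0.cas  hit  (counter 10, T0.r 9)
Flip is step 6.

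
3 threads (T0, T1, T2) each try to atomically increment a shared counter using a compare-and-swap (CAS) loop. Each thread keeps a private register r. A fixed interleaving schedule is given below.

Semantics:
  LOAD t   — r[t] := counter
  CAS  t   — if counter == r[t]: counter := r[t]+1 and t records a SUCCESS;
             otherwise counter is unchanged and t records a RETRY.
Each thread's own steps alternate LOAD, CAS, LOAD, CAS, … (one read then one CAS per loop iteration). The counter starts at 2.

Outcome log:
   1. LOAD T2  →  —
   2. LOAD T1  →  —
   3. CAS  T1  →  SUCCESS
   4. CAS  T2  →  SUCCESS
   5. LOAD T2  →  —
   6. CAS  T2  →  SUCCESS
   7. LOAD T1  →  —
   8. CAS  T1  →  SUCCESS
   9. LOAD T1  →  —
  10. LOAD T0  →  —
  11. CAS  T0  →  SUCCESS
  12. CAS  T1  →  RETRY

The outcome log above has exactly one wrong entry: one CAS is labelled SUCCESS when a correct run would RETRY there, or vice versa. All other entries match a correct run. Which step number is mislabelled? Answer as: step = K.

Re-executing:
   1) LOAD T2:  M=2  r_T2=2
   2) LOAD T1:  M=2  r_T1=2
   3) CAS  T1:  M=3  r_T1=2 ✓
   4) CAS  T2:  M=3  r_T2=2 ✗
   5) LOAD T2:  M=3  r_T2=3
   6) CAS  T2:  M=4  r_T2=3 ✓
   7) LOAD T1:  M=4  r_T1=4
   8) CAS  T1:  M=5  r_T1=4 ✓
   9) LOAD T1:  M=5  r_T1=5
  10) LOAD T0:  M=5  r_T0=5
  11) CAS  T0:  M=6  r_T0=5 ✓
  12) CAS  T1:  M=6  r_T1=5 ✗
Flip is step 4.

step = 4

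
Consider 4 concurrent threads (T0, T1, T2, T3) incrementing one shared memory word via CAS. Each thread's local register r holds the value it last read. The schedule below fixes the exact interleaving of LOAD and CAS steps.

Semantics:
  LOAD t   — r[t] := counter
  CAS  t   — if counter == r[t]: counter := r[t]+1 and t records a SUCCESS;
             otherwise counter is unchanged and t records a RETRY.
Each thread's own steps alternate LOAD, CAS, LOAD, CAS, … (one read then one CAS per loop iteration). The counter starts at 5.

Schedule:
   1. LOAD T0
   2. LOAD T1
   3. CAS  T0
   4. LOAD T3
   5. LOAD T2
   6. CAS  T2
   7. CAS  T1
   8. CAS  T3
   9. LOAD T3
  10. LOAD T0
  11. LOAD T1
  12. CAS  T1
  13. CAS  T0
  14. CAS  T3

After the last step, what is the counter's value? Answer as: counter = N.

counter = 8

step 1: T0 LOAD ⇒ load; ctr=5 reg=5
step 2: T1 LOAD ⇒ load; ctr=5 reg=5
step 3: T0 CAS ⇒ ok; ctr=6 reg=5
step 4: T3 LOAD ⇒ load; ctr=6 reg=6
step 5: T2 LOAD ⇒ load; ctr=6 reg=6
step 6: T2 CAS ⇒ ok; ctr=7 reg=6
step 7: T1 CAS ⇒ retry; ctr=7 reg=5
step 8: T3 CAS ⇒ retry; ctr=7 reg=6
step 9: T3 LOAD ⇒ load; ctr=7 reg=7
step 10: T0 LOAD ⇒ load; ctr=7 reg=7
step 11: T1 LOAD ⇒ load; ctr=7 reg=7
step 12: T1 CAS ⇒ ok; ctr=8 reg=7
step 13: T0 CAS ⇒ retry; ctr=8 reg=7
step 14: T3 CAS ⇒ retry; ctr=8 reg=7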